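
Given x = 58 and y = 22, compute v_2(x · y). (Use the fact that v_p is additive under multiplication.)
v_2(1276) = 2

v_p(x) = 1 (factor: 58 = 2^1 · 29); v_p(y) = 1 (factor: 22 = 2^1 · 11). Additivity: v_p(xy) = v_p(x) + v_p(y) = 1 + 1 = 2. (Direct check: xy = 1276 = 2^2 · (319).)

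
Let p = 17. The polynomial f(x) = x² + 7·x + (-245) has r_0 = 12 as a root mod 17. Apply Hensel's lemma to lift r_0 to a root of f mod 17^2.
r_1 = 199 (mod 289)

Hensel: r_{i+1} = r_i − f(r_i)·(f′(r_i))^{-1} mod 17^{i+2}, f′(x) = 2x + 7. Iterate:
  r_0 = 12 (mod 17)
  r_1 = 199 (mod 289)
Final: r = 199 satisfies f(r) ≡ 0 mod 17^2.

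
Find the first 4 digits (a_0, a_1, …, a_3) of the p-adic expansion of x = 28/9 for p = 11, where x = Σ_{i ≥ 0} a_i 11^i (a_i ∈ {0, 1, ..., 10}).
(a_0, …, a_3) = (8, 2, 1, 6)

v_11(28/9) = 0 (numerator and denominator both coprime to 11), so x ∈ ℤ_11^×. Compute digits iteratively via a_i = x_i mod 11, x_{i+1} = (x_i − a_i)/11, with x_0 = x:
  x_0 = 28/9;  a_0 = 8;  x_1 = (x_0 − 8)/11 = -4/9
  x_1 = -4/9;  a_1 = 2;  x_2 = (x_1 − 2)/11 = -2/9
  x_2 = -2/9;  a_2 = 1;  x_3 = (x_2 − 1)/11 = -1/9
  x_3 = -1/9;  a_3 = 6;  x_4 = (x_3 − 6)/11 = -5/9
Digits: (8, 2, 1, 6).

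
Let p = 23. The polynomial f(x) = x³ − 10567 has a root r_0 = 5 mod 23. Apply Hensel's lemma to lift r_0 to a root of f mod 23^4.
r_3 = 29077 (mod 279841)

Hensel: r_{i+1} = r_i − f(r_i)/f′(r_i) mod 23^{i+2}, where f′(x) = 3x². Iterate:
  r_0 = 5 (mod 23)
  r_1 = 511 (mod 529)
  r_2 = 4743 (mod 12167)
  r_3 = 29077 (mod 279841)
Final: r = 29077 with f(r) ≡ 0 mod 23^4.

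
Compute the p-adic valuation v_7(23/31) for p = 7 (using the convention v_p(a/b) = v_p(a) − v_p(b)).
v_7(23/31) = 0

Factor powers of 7 from the numerator and denominator of the reduced fraction: 23 = 7^0 · 23 and 31 = 7^0 · 31. Apply v_p(a/b) = v_p(a) − v_p(b): v_7(23/31) = 0 − 0 = 0.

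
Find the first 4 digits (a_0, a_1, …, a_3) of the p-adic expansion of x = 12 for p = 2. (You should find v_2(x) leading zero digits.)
(a_0, …, a_3) = (0, 0, 1, 1)

v_2(12) = 2, so a_0 = ... = a_1 = 0. Factor out: x = 2^2 · u with u = 3 a unit in ℤ_2. Expand u iteratively via a_{v+i} = u_i mod 2, u_{i+1} = (u_i − a_{v+i})/2:
  u_0 = 3;  a_2 = 1;  u_1 = (u_0 − 1)/2 = 1
  u_1 = 1;  a_3 = 1;  u_2 = (u_1 − 1)/2 = 0
Digits: (0, 0, 1, 1).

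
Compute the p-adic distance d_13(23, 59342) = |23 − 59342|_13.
d_13(23, 59342) = 1/2197

Step 1 — x − y = 23 − 59342 = -59319. Step 2 — v_13(-59319) = 3 (factor: -59319 = −(13^3 · 27); the sign does not affect v_p). Step 3 — |x − y|_13 = 13^{-3} = 1/2197.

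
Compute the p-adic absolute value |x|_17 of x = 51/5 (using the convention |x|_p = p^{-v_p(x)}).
|51/5|_17 = 1/17

Step 1 — compute v_17(x) by factoring powers of 17 out of the numerator and denominator: v_17(51/5) = 1. Step 2 — apply |x|_p = p^{-v_p(x)} = 17^{-1} = 1/17.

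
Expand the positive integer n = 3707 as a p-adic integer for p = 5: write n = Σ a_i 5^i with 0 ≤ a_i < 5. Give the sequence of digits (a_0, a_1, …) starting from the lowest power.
(a_0, a_1, …) = (2, 1, 3, 4, 0, 1)

Repeated division by 5 gives the digits low-to-high: 3707 = 2 + 1·5^1 + 3·5^2 + 4·5^3 + 1·5^5. Digit sequence: (2, 1, 3, 4, 0, 1).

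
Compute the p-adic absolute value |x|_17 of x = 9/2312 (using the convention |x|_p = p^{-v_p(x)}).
|9/2312|_17 = 289

Step 1 — compute v_17(x) by factoring powers of 17 out of the numerator and denominator: v_17(9/2312) = -2. Step 2 — apply |x|_p = p^{-v_p(x)} = 17^{2} = 289.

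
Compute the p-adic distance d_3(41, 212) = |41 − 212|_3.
d_3(41, 212) = 1/9

Step 1 — x − y = 41 − 212 = -171. Step 2 — v_3(-171) = 2 (factor: -171 = −(3^2 · 19); the sign does not affect v_p). Step 3 — |x − y|_3 = 3^{-2} = 1/9.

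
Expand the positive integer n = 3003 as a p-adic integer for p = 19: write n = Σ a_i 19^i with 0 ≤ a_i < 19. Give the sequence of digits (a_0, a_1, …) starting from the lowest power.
(a_0, a_1, …) = (1, 6, 8)

Repeated division by 19 gives the digits low-to-high: 3003 = 1 + 6·19^1 + 8·19^2. Digit sequence: (1, 6, 8).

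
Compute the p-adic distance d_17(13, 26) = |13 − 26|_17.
d_17(13, 26) = 1

Step 1 — x − y = 13 − 26 = -13. Step 2 — v_17(-13) = 0 (factor: -13 = −(17^0 · 13); the sign does not affect v_p). Step 3 — |x − y|_17 = 17^{0} = 1.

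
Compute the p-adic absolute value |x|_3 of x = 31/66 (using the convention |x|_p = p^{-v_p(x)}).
|31/66|_3 = 3

Step 1 — compute v_3(x) by factoring powers of 3 out of the numerator and denominator: v_3(31/66) = -1. Step 2 — apply |x|_p = p^{-v_p(x)} = 3^{1} = 3.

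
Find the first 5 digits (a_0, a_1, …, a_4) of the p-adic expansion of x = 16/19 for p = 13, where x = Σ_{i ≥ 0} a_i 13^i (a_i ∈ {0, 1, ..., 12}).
(a_0, …, a_4) = (7, 5, 3, 10, 4)

v_13(16/19) = 0 (numerator and denominator both coprime to 13), so x ∈ ℤ_13^×. Compute digits iteratively via a_i = x_i mod 13, x_{i+1} = (x_i − a_i)/13, with x_0 = x:
  x_0 = 16/19;  a_0 = 7;  x_1 = (x_0 − 7)/13 = -9/19
  x_1 = -9/19;  a_1 = 5;  x_2 = (x_1 − 5)/13 = -8/19
  x_2 = -8/19;  a_2 = 3;  x_3 = (x_2 − 3)/13 = -5/19
  x_3 = -5/19;  a_3 = 10;  x_4 = (x_3 − 10)/13 = -15/19
  x_4 = -15/19;  a_4 = 4;  x_5 = (x_4 − 4)/13 = -7/19
Digits: (7, 5, 3, 10, 4).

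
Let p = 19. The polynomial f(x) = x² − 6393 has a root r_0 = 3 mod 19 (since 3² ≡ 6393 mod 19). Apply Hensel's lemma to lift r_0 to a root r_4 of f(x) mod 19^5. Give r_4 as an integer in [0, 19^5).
r_4 = 688050 (mod 2476099)

Hensel's recurrence: r_{i+1} = r_i − f(r_i)·(f′(r_i))^{-1} mod 19^{i+2}, with f′(x) = 2x. Iterate:
  r_0 = 3 (mod 19)
  r_1 = 345 (mod 361)
  r_2 = 2150 (mod 6859)
  r_3 = 36445 (mod 130321)
  r_4 = 688050 (mod 2476099)
Final: r_4 = 688050, and one checks f(r_4) ≡ 0 mod 19^5.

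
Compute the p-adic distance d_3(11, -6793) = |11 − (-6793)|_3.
d_3(11, -6793) = 1/243

Step 1 — x − y = 11 − (-6793) = 6804. Step 2 — v_3(6804) = 5 (factor: 6804 = (3^5 · 28); the sign does not affect v_p). Step 3 — |x − y|_3 = 3^{-5} = 1/243.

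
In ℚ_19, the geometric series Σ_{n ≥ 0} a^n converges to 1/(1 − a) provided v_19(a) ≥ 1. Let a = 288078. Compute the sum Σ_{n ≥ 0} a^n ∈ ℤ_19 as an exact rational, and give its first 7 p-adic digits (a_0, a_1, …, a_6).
Σ a^n = 1/(1 − a) = -1/288077;  first 7 digits = (1, 0, 0, 4, 2, 0, 16)

v_19(a) = 3 ≥ 1, so the series converges in ℤ_19 to 1/(1 − a) = 1/(1 − 288078) = -1/288077. Expand this rational in ℤ_19: compute digits iteratively via d_i = x_i mod 19, x_{i+1} = (x_i − d_i)/19. The first 7 digits are (1, 0, 0, 4, 2, 0, 16).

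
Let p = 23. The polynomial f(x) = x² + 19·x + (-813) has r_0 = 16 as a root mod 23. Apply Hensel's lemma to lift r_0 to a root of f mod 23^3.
r_2 = 10964 (mod 12167)

Hensel: r_{i+1} = r_i − f(r_i)·(f′(r_i))^{-1} mod 23^{i+2}, f′(x) = 2x + 19. Iterate:
  r_0 = 16 (mod 23)
  r_1 = 384 (mod 529)
  r_2 = 10964 (mod 12167)
Final: r = 10964 satisfies f(r) ≡ 0 mod 23^3.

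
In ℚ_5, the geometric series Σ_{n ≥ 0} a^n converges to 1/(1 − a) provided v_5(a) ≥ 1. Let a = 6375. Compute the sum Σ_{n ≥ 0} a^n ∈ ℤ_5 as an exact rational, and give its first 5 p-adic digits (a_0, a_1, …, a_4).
Σ a^n = 1/(1 − a) = -1/6374;  first 5 digits = (1, 0, 0, 1, 0)

v_5(a) = 3 ≥ 1, so the series converges in ℤ_5 to 1/(1 − a) = 1/(1 − 6375) = -1/6374. Expand this rational in ℤ_5: compute digits iteratively via d_i = x_i mod 5, x_{i+1} = (x_i − d_i)/5. The first 5 digits are (1, 0, 0, 1, 0).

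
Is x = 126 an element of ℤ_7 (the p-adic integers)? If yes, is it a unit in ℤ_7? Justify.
x ∈ ℤ_7 but not a unit; v_7(x) = 1 > 0

ℤ_7 = {x ∈ ℚ_7 : v_7(x) ≥ 0} and ℤ_7^× = {x ∈ ℤ_7 : v_7(x) = 0}. Here v_7(126) = v_7(num) − v_7(den) = 1; compare against these criteria.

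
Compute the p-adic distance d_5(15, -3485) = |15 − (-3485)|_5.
d_5(15, -3485) = 1/125

Step 1 — x − y = 15 − (-3485) = 3500. Step 2 — v_5(3500) = 3 (factor: 3500 = (5^3 · 28); the sign does not affect v_p). Step 3 — |x − y|_5 = 5^{-3} = 1/125.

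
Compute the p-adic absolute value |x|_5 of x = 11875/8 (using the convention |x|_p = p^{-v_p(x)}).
|11875/8|_5 = 1/625

Step 1 — compute v_5(x) by factoring powers of 5 out of the numerator and denominator: v_5(11875/8) = 4. Step 2 — apply |x|_p = p^{-v_p(x)} = 5^{-4} = 1/625.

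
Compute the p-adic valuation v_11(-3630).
v_11(-3630) = 2

v_11(n) is the largest exponent k such that 11^k divides n. Factor out: -3630 = -11^2 · 30. (Sign doesn't affect v_p.) So v_11(-3630) = 2.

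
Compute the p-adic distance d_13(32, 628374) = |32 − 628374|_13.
d_13(32, 628374) = 1/28561

Step 1 — x − y = 32 − 628374 = -628342. Step 2 — v_13(-628342) = 4 (factor: -628342 = −(13^4 · 22); the sign does not affect v_p). Step 3 — |x − y|_13 = 13^{-4} = 1/28561.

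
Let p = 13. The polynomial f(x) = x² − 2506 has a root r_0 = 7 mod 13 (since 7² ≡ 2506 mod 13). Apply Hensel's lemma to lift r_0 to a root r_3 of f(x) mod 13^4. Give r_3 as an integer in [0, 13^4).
r_3 = 6182 (mod 28561)

Hensel's recurrence: r_{i+1} = r_i − f(r_i)·(f′(r_i))^{-1} mod 13^{i+2}, with f′(x) = 2x. Iterate:
  r_0 = 7 (mod 13)
  r_1 = 98 (mod 169)
  r_2 = 1788 (mod 2197)
  r_3 = 6182 (mod 28561)
Final: r_3 = 6182, and one checks f(r_3) ≡ 0 mod 13^4.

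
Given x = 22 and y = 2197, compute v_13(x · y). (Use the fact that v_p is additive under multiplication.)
v_13(48334) = 3

v_p(x) = 0 (factor: 22 = 13^0 · 22); v_p(y) = 3 (factor: 2197 = 13^3 · 1). Additivity: v_p(xy) = v_p(x) + v_p(y) = 0 + 3 = 3. (Direct check: xy = 48334 = 13^3 · (22).)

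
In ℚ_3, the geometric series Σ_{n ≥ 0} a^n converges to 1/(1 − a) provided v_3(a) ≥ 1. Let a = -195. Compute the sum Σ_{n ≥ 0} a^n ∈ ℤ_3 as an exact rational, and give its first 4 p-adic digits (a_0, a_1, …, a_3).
Σ a^n = 1/(1 − a) = 1/196;  first 4 digits = (1, 1, 0, 1)

v_3(a) = 1 ≥ 1, so the series converges in ℤ_3 to 1/(1 − a) = 1/(1 − (-195)) = 1/196. Expand this rational in ℤ_3: compute digits iteratively via d_i = x_i mod 3, x_{i+1} = (x_i − d_i)/3. The first 4 digits are (1, 1, 0, 1).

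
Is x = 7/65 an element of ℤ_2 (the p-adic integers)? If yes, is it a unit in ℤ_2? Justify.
x ∈ ℤ_2^× (unit); v_2(x) = 0

ℤ_2 = {x ∈ ℚ_2 : v_2(x) ≥ 0} and ℤ_2^× = {x ∈ ℤ_2 : v_2(x) = 0}. Here v_2(7/65) = v_2(num) − v_2(den) = 0; compare against these criteria.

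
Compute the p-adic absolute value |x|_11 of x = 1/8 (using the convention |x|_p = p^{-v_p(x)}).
|1/8|_11 = 1

Step 1 — compute v_11(x) by factoring powers of 11 out of the numerator and denominator: v_11(1/8) = 0. Step 2 — apply |x|_p = p^{-v_p(x)} = 11^{0} = 1.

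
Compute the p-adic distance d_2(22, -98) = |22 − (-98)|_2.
d_2(22, -98) = 1/8

Step 1 — x − y = 22 − (-98) = 120. Step 2 — v_2(120) = 3 (factor: 120 = (2^3 · 15); the sign does not affect v_p). Step 3 — |x − y|_2 = 2^{-3} = 1/8.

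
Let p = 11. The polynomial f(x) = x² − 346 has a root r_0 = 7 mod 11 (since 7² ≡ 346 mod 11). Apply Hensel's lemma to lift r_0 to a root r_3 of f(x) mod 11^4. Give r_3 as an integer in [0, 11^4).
r_3 = 469 (mod 14641)

Hensel's recurrence: r_{i+1} = r_i − f(r_i)·(f′(r_i))^{-1} mod 11^{i+2}, with f′(x) = 2x. Iterate:
  r_0 = 7 (mod 11)
  r_1 = 106 (mod 121)
  r_2 = 469 (mod 1331)
  r_3 = 469 (mod 14641)
Final: r_3 = 469, and one checks f(r_3) ≡ 0 mod 11^4.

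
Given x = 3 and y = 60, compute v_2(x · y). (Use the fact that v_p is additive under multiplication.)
v_2(180) = 2

v_p(x) = 0 (factor: 3 = 2^0 · 3); v_p(y) = 2 (factor: 60 = 2^2 · 15). Additivity: v_p(xy) = v_p(x) + v_p(y) = 0 + 2 = 2. (Direct check: xy = 180 = 2^2 · (45).)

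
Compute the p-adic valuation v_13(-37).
v_13(-37) = 0

v_13(n) is the largest exponent k such that 13^k divides n. Factor out: -37 = -13^0 · 37. (Sign doesn't affect v_p.) So v_13(-37) = 0.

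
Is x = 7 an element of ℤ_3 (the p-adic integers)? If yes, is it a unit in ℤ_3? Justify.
x ∈ ℤ_3^× (unit); v_3(x) = 0

ℤ_3 = {x ∈ ℚ_3 : v_3(x) ≥ 0} and ℤ_3^× = {x ∈ ℤ_3 : v_3(x) = 0}. Here v_3(7) = v_3(num) − v_3(den) = 0; compare against these criteria.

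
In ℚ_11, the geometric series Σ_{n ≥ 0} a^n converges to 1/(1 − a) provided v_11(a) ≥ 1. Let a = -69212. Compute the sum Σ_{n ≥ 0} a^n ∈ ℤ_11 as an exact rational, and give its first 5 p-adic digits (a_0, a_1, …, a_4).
Σ a^n = 1/(1 − a) = 1/69213;  first 5 digits = (1, 0, 0, 3, 6)

v_11(a) = 3 ≥ 1, so the series converges in ℤ_11 to 1/(1 − a) = 1/(1 − (-69212)) = 1/69213. Expand this rational in ℤ_11: compute digits iteratively via d_i = x_i mod 11, x_{i+1} = (x_i − d_i)/11. The first 5 digits are (1, 0, 0, 3, 6).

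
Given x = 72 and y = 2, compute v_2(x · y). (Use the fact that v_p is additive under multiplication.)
v_2(144) = 4

v_p(x) = 3 (factor: 72 = 2^3 · 9); v_p(y) = 1 (factor: 2 = 2^1 · 1). Additivity: v_p(xy) = v_p(x) + v_p(y) = 3 + 1 = 4. (Direct check: xy = 144 = 2^4 · (9).)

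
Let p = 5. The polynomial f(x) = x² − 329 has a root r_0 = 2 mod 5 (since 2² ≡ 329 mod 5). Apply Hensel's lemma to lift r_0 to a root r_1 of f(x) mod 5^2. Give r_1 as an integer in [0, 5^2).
r_1 = 2 (mod 25)

Hensel's recurrence: r_{i+1} = r_i − f(r_i)·(f′(r_i))^{-1} mod 5^{i+2}, with f′(x) = 2x. Iterate:
  r_0 = 2 (mod 5)
  r_1 = 2 (mod 25)
Final: r_1 = 2, and one checks f(r_1) ≡ 0 mod 5^2.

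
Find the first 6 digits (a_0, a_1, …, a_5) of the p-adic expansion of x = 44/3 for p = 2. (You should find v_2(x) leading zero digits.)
(a_0, …, a_5) = (0, 0, 1, 0, 0, 1)

v_2(44/3) = 2, so a_0 = ... = a_1 = 0. Factor out: x = 2^2 · u with u = 11/3 a unit in ℤ_2. Expand u iteratively via a_{v+i} = u_i mod 2, u_{i+1} = (u_i − a_{v+i})/2:
  u_0 = 11/3;  a_2 = 1;  u_1 = (u_0 − 1)/2 = 4/3
  u_1 = 4/3;  a_3 = 0;  u_2 = (u_1 − 0)/2 = 2/3
  u_2 = 2/3;  a_4 = 0;  u_3 = (u_2 − 0)/2 = 1/3
  u_3 = 1/3;  a_5 = 1;  u_4 = (u_3 − 1)/2 = -1/3
Digits: (0, 0, 1, 0, 0, 1).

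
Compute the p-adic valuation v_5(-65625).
v_5(-65625) = 5

v_5(n) is the largest exponent k such that 5^k divides n. Factor out: -65625 = -5^5 · 21. (Sign doesn't affect v_p.) So v_5(-65625) = 5.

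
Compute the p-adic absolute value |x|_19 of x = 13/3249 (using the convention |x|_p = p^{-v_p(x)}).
|13/3249|_19 = 361

Step 1 — compute v_19(x) by factoring powers of 19 out of the numerator and denominator: v_19(13/3249) = -2. Step 2 — apply |x|_p = p^{-v_p(x)} = 19^{2} = 361.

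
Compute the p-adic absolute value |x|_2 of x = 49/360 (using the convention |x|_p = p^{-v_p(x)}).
|49/360|_2 = 8

Step 1 — compute v_2(x) by factoring powers of 2 out of the numerator and denominator: v_2(49/360) = -3. Step 2 — apply |x|_p = p^{-v_p(x)} = 2^{3} = 8.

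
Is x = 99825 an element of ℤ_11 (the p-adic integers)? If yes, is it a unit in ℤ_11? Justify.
x ∈ ℤ_11 but not a unit; v_11(x) = 3 > 0

ℤ_11 = {x ∈ ℚ_11 : v_11(x) ≥ 0} and ℤ_11^× = {x ∈ ℤ_11 : v_11(x) = 0}. Here v_11(99825) = v_11(num) − v_11(den) = 3; compare against these criteria.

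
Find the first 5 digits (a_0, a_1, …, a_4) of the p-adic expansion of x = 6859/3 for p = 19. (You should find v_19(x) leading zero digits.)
(a_0, …, a_4) = (0, 0, 0, 13, 12)

v_19(6859/3) = 3, so a_0 = ... = a_2 = 0. Factor out: x = 19^3 · u with u = 1/3 a unit in ℤ_19. Expand u iteratively via a_{v+i} = u_i mod 19, u_{i+1} = (u_i − a_{v+i})/19:
  u_0 = 1/3;  a_3 = 13;  u_1 = (u_0 − 13)/19 = -2/3
  u_1 = -2/3;  a_4 = 12;  u_2 = (u_1 − 12)/19 = -2/3
Digits: (0, 0, 0, 13, 12).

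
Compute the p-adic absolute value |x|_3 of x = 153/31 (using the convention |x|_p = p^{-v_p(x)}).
|153/31|_3 = 1/9

Step 1 — compute v_3(x) by factoring powers of 3 out of the numerator and denominator: v_3(153/31) = 2. Step 2 — apply |x|_p = p^{-v_p(x)} = 3^{-2} = 1/9.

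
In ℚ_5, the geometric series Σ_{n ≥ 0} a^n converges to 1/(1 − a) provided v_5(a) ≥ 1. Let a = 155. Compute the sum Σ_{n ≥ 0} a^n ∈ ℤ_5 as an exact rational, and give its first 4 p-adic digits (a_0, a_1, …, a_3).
Σ a^n = 1/(1 − a) = -1/154;  first 4 digits = (1, 1, 2, 4)

v_5(a) = 1 ≥ 1, so the series converges in ℤ_5 to 1/(1 − a) = 1/(1 − 155) = -1/154. Expand this rational in ℤ_5: compute digits iteratively via d_i = x_i mod 5, x_{i+1} = (x_i − d_i)/5. The first 4 digits are (1, 1, 2, 4).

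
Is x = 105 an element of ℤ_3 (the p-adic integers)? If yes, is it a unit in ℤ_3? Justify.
x ∈ ℤ_3 but not a unit; v_3(x) = 1 > 0

ℤ_3 = {x ∈ ℚ_3 : v_3(x) ≥ 0} and ℤ_3^× = {x ∈ ℤ_3 : v_3(x) = 0}. Here v_3(105) = v_3(num) − v_3(den) = 1; compare against these criteria.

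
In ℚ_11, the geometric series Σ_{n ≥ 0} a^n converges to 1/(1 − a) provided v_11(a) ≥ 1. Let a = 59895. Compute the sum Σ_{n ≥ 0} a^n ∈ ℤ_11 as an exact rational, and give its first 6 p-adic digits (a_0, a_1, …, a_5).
Σ a^n = 1/(1 − a) = -1/59894;  first 6 digits = (1, 0, 0, 1, 4, 0)

v_11(a) = 3 ≥ 1, so the series converges in ℤ_11 to 1/(1 − a) = 1/(1 − 59895) = -1/59894. Expand this rational in ℤ_11: compute digits iteratively via d_i = x_i mod 11, x_{i+1} = (x_i − d_i)/11. The first 6 digits are (1, 0, 0, 1, 4, 0).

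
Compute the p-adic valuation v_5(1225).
v_5(1225) = 2

v_5(n) is the largest exponent k such that 5^k divides n. Factor out: 1225 = 5^2 · 49. (Sign doesn't affect v_p.) So v_5(1225) = 2.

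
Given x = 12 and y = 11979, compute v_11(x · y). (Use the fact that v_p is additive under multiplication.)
v_11(143748) = 3

v_p(x) = 0 (factor: 12 = 11^0 · 12); v_p(y) = 3 (factor: 11979 = 11^3 · 9). Additivity: v_p(xy) = v_p(x) + v_p(y) = 0 + 3 = 3. (Direct check: xy = 143748 = 11^3 · (108).)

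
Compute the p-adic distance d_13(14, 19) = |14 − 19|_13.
d_13(14, 19) = 1

Step 1 — x − y = 14 − 19 = -5. Step 2 — v_13(-5) = 0 (factor: -5 = −(13^0 · 5); the sign does not affect v_p). Step 3 — |x − y|_13 = 13^{0} = 1.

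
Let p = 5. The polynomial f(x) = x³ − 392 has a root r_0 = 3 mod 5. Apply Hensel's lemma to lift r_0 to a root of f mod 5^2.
r_1 = 23 (mod 25)

Hensel: r_{i+1} = r_i − f(r_i)/f′(r_i) mod 5^{i+2}, where f′(x) = 3x². Iterate:
  r_0 = 3 (mod 5)
  r_1 = 23 (mod 25)
Final: r = 23 with f(r) ≡ 0 mod 5^2.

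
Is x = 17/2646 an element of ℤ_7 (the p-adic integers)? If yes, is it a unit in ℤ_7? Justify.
x ∉ ℤ_7 (v_7(x) = -2 < 0)

ℤ_7 = {x ∈ ℚ_7 : v_7(x) ≥ 0} and ℤ_7^× = {x ∈ ℤ_7 : v_7(x) = 0}. Here v_7(17/2646) = v_7(num) − v_7(den) = -2; compare against these criteria.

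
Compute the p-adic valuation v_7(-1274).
v_7(-1274) = 2

v_7(n) is the largest exponent k such that 7^k divides n. Factor out: -1274 = -7^2 · 26. (Sign doesn't affect v_p.) So v_7(-1274) = 2.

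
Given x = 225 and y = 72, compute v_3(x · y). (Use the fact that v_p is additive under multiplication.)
v_3(16200) = 4

v_p(x) = 2 (factor: 225 = 3^2 · 25); v_p(y) = 2 (factor: 72 = 3^2 · 8). Additivity: v_p(xy) = v_p(x) + v_p(y) = 2 + 2 = 4. (Direct check: xy = 16200 = 3^4 · (200).)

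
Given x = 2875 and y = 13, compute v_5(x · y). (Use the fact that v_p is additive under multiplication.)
v_5(37375) = 3

v_p(x) = 3 (factor: 2875 = 5^3 · 23); v_p(y) = 0 (factor: 13 = 5^0 · 13). Additivity: v_p(xy) = v_p(x) + v_p(y) = 3 + 0 = 3. (Direct check: xy = 37375 = 5^3 · (299).)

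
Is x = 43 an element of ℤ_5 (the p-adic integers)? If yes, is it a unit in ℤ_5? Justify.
x ∈ ℤ_5^× (unit); v_5(x) = 0

ℤ_5 = {x ∈ ℚ_5 : v_5(x) ≥ 0} and ℤ_5^× = {x ∈ ℤ_5 : v_5(x) = 0}. Here v_5(43) = v_5(num) − v_5(den) = 0; compare against these criteria.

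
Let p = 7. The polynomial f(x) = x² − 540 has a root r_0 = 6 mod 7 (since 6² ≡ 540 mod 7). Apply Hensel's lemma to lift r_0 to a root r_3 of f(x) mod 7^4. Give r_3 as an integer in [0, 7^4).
r_3 = 930 (mod 2401)

Hensel's recurrence: r_{i+1} = r_i − f(r_i)·(f′(r_i))^{-1} mod 7^{i+2}, with f′(x) = 2x. Iterate:
  r_0 = 6 (mod 7)
  r_1 = 48 (mod 49)
  r_2 = 244 (mod 343)
  r_3 = 930 (mod 2401)
Final: r_3 = 930, and one checks f(r_3) ≡ 0 mod 7^4.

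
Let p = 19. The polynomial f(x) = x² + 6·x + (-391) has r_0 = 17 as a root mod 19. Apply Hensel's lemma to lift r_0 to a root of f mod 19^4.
r_3 = 17 (mod 130321)

Hensel: r_{i+1} = r_i − f(r_i)·(f′(r_i))^{-1} mod 19^{i+2}, f′(x) = 2x + 6. Iterate:
  r_0 = 17 (mod 19)
  r_1 = 17 (mod 361)
  r_2 = 17 (mod 6859)
  r_3 = 17 (mod 130321)
Final: r = 17 satisfies f(r) ≡ 0 mod 19^4.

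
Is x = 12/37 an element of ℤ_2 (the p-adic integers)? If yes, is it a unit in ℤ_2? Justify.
x ∈ ℤ_2 but not a unit; v_2(x) = 2 > 0

ℤ_2 = {x ∈ ℚ_2 : v_2(x) ≥ 0} and ℤ_2^× = {x ∈ ℤ_2 : v_2(x) = 0}. Here v_2(12/37) = v_2(num) − v_2(den) = 2; compare against these criteria.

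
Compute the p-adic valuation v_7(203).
v_7(203) = 1

v_7(n) is the largest exponent k such that 7^k divides n. Factor out: 203 = 7^1 · 29. (Sign doesn't affect v_p.) So v_7(203) = 1.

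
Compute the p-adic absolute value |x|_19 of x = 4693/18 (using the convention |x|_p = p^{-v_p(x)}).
|4693/18|_19 = 1/361

Step 1 — compute v_19(x) by factoring powers of 19 out of the numerator and denominator: v_19(4693/18) = 2. Step 2 — apply |x|_p = p^{-v_p(x)} = 19^{-2} = 1/361.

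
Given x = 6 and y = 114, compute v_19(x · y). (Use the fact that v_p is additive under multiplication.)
v_19(684) = 1

v_p(x) = 0 (factor: 6 = 19^0 · 6); v_p(y) = 1 (factor: 114 = 19^1 · 6). Additivity: v_p(xy) = v_p(x) + v_p(y) = 0 + 1 = 1. (Direct check: xy = 684 = 19^1 · (36).)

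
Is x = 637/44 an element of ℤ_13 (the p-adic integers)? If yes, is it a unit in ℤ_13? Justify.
x ∈ ℤ_13 but not a unit; v_13(x) = 1 > 0

ℤ_13 = {x ∈ ℚ_13 : v_13(x) ≥ 0} and ℤ_13^× = {x ∈ ℤ_13 : v_13(x) = 0}. Here v_13(637/44) = v_13(num) − v_13(den) = 1; compare against these criteria.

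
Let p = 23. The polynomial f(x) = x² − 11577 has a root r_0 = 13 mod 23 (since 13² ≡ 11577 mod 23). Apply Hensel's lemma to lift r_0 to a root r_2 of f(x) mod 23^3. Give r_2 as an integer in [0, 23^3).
r_2 = 8753 (mod 12167)

Hensel's recurrence: r_{i+1} = r_i − f(r_i)·(f′(r_i))^{-1} mod 23^{i+2}, with f′(x) = 2x. Iterate:
  r_0 = 13 (mod 23)
  r_1 = 289 (mod 529)
  r_2 = 8753 (mod 12167)
Final: r_2 = 8753, and one checks f(r_2) ≡ 0 mod 23^3.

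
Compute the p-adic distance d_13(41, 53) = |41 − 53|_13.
d_13(41, 53) = 1

Step 1 — x − y = 41 − 53 = -12. Step 2 — v_13(-12) = 0 (factor: -12 = −(13^0 · 12); the sign does not affect v_p). Step 3 — |x − y|_13 = 13^{0} = 1.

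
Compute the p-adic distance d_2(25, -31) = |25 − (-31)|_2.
d_2(25, -31) = 1/8

Step 1 — x − y = 25 − (-31) = 56. Step 2 — v_2(56) = 3 (factor: 56 = (2^3 · 7); the sign does not affect v_p). Step 3 — |x − y|_2 = 2^{-3} = 1/8.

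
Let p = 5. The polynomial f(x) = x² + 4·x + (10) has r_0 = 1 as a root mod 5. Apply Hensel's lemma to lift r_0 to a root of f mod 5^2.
r_1 = 11 (mod 25)

Hensel: r_{i+1} = r_i − f(r_i)·(f′(r_i))^{-1} mod 5^{i+2}, f′(x) = 2x + 4. Iterate:
  r_0 = 1 (mod 5)
  r_1 = 11 (mod 25)
Final: r = 11 satisfies f(r) ≡ 0 mod 5^2.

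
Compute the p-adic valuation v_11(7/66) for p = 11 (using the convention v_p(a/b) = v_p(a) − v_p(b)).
v_11(7/66) = -1

Factor powers of 11 from the numerator and denominator of the reduced fraction: 7 = 11^0 · 7 and 66 = 11^1 · 6. Apply v_p(a/b) = v_p(a) − v_p(b): v_11(7/66) = 0 − 1 = -1.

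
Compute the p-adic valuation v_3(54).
v_3(54) = 3

v_3(n) is the largest exponent k such that 3^k divides n. Factor out: 54 = 3^3 · 2. (Sign doesn't affect v_p.) So v_3(54) = 3.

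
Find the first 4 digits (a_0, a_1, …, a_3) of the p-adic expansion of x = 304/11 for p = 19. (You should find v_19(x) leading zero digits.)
(a_0, …, a_3) = (0, 17, 13, 1)

v_19(304/11) = 1, so a_0 = ... = a_0 = 0. Factor out: x = 19^1 · u with u = 16/11 a unit in ℤ_19. Expand u iteratively via a_{v+i} = u_i mod 19, u_{i+1} = (u_i − a_{v+i})/19:
  u_0 = 16/11;  a_1 = 17;  u_1 = (u_0 − 17)/19 = -9/11
  u_1 = -9/11;  a_2 = 13;  u_2 = (u_1 − 13)/19 = -8/11
  u_2 = -8/11;  a_3 = 1;  u_3 = (u_2 − 1)/19 = -1/11
Digits: (0, 17, 13, 1).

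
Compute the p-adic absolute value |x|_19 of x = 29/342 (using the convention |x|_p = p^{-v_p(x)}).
|29/342|_19 = 19

Step 1 — compute v_19(x) by factoring powers of 19 out of the numerator and denominator: v_19(29/342) = -1. Step 2 — apply |x|_p = p^{-v_p(x)} = 19^{1} = 19.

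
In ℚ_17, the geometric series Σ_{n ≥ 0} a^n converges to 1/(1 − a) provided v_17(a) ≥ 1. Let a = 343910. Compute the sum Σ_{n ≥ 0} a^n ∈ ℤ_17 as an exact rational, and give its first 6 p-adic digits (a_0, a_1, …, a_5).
Σ a^n = 1/(1 − a) = -1/343909;  first 6 digits = (1, 0, 0, 2, 4, 0)

v_17(a) = 3 ≥ 1, so the series converges in ℤ_17 to 1/(1 − a) = 1/(1 − 343910) = -1/343909. Expand this rational in ℤ_17: compute digits iteratively via d_i = x_i mod 17, x_{i+1} = (x_i − d_i)/17. The first 6 digits are (1, 0, 0, 2, 4, 0).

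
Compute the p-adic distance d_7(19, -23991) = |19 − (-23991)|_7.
d_7(19, -23991) = 1/2401

Step 1 — x − y = 19 − (-23991) = 24010. Step 2 — v_7(24010) = 4 (factor: 24010 = (7^4 · 10); the sign does not affect v_p). Step 3 — |x − y|_7 = 7^{-4} = 1/2401.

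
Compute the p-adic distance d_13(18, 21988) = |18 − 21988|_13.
d_13(18, 21988) = 1/2197

Step 1 — x − y = 18 − 21988 = -21970. Step 2 — v_13(-21970) = 3 (factor: -21970 = −(13^3 · 10); the sign does not affect v_p). Step 3 — |x − y|_13 = 13^{-3} = 1/2197.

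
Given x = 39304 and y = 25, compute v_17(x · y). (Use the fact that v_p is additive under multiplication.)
v_17(982600) = 3

v_p(x) = 3 (factor: 39304 = 17^3 · 8); v_p(y) = 0 (factor: 25 = 17^0 · 25). Additivity: v_p(xy) = v_p(x) + v_p(y) = 3 + 0 = 3. (Direct check: xy = 982600 = 17^3 · (200).)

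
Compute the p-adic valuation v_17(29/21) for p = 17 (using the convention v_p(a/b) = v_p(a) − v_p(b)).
v_17(29/21) = 0

Factor powers of 17 from the numerator and denominator of the reduced fraction: 29 = 17^0 · 29 and 21 = 17^0 · 21. Apply v_p(a/b) = v_p(a) − v_p(b): v_17(29/21) = 0 − 0 = 0.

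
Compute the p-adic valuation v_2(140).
v_2(140) = 2

v_2(n) is the largest exponent k such that 2^k divides n. Factor out: 140 = 2^2 · 35. (Sign doesn't affect v_p.) So v_2(140) = 2.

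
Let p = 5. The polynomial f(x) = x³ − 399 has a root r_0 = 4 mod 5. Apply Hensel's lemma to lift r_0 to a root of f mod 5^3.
r_2 = 49 (mod 125)

Hensel: r_{i+1} = r_i − f(r_i)/f′(r_i) mod 5^{i+2}, where f′(x) = 3x². Iterate:
  r_0 = 4 (mod 5)
  r_1 = 24 (mod 25)
  r_2 = 49 (mod 125)
Final: r = 49 with f(r) ≡ 0 mod 5^3.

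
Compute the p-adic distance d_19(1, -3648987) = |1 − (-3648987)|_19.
d_19(1, -3648987) = 1/130321

Step 1 — x − y = 1 − (-3648987) = 3648988. Step 2 — v_19(3648988) = 4 (factor: 3648988 = (19^4 · 28); the sign does not affect v_p). Step 3 — |x − y|_19 = 19^{-4} = 1/130321.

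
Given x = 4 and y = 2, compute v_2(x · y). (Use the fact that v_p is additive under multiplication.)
v_2(8) = 3

v_p(x) = 2 (factor: 4 = 2^2 · 1); v_p(y) = 1 (factor: 2 = 2^1 · 1). Additivity: v_p(xy) = v_p(x) + v_p(y) = 2 + 1 = 3. (Direct check: xy = 8 = 2^3 · (1).)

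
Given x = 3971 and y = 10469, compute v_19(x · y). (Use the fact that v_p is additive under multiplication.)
v_19(41572399) = 4

v_p(x) = 2 (factor: 3971 = 19^2 · 11); v_p(y) = 2 (factor: 10469 = 19^2 · 29). Additivity: v_p(xy) = v_p(x) + v_p(y) = 2 + 2 = 4. (Direct check: xy = 41572399 = 19^4 · (319).)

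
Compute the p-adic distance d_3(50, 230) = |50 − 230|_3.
d_3(50, 230) = 1/9

Step 1 — x − y = 50 − 230 = -180. Step 2 — v_3(-180) = 2 (factor: -180 = −(3^2 · 20); the sign does not affect v_p). Step 3 — |x − y|_3 = 3^{-2} = 1/9.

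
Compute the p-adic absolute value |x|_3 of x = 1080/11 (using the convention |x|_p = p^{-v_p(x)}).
|1080/11|_3 = 1/27

Step 1 — compute v_3(x) by factoring powers of 3 out of the numerator and denominator: v_3(1080/11) = 3. Step 2 — apply |x|_p = p^{-v_p(x)} = 3^{-3} = 1/27.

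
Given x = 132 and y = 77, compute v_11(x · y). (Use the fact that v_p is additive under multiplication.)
v_11(10164) = 2

v_p(x) = 1 (factor: 132 = 11^1 · 12); v_p(y) = 1 (factor: 77 = 11^1 · 7). Additivity: v_p(xy) = v_p(x) + v_p(y) = 1 + 1 = 2. (Direct check: xy = 10164 = 11^2 · (84).)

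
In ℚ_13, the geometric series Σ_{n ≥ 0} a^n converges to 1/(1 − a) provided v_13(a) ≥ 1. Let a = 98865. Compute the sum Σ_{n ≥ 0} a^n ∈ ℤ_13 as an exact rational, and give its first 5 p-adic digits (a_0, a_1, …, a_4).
Σ a^n = 1/(1 − a) = -1/98864;  first 5 digits = (1, 0, 0, 6, 3)

v_13(a) = 3 ≥ 1, so the series converges in ℤ_13 to 1/(1 − a) = 1/(1 − 98865) = -1/98864. Expand this rational in ℤ_13: compute digits iteratively via d_i = x_i mod 13, x_{i+1} = (x_i − d_i)/13. The first 5 digits are (1, 0, 0, 6, 3).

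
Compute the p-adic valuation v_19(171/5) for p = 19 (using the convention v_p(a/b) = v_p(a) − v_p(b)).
v_19(171/5) = 1

Factor powers of 19 from the numerator and denominator of the reduced fraction: 171 = 19^1 · 9 and 5 = 19^0 · 5. Apply v_p(a/b) = v_p(a) − v_p(b): v_19(171/5) = 1 − 0 = 1.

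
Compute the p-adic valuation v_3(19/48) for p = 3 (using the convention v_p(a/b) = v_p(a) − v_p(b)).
v_3(19/48) = -1

Factor powers of 3 from the numerator and denominator of the reduced fraction: 19 = 3^0 · 19 and 48 = 3^1 · 16. Apply v_p(a/b) = v_p(a) − v_p(b): v_3(19/48) = 0 − 1 = -1.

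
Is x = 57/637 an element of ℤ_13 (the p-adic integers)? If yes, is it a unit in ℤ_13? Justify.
x ∉ ℤ_13 (v_13(x) = -1 < 0)

ℤ_13 = {x ∈ ℚ_13 : v_13(x) ≥ 0} and ℤ_13^× = {x ∈ ℤ_13 : v_13(x) = 0}. Here v_13(57/637) = v_13(num) − v_13(den) = -1; compare against these criteria.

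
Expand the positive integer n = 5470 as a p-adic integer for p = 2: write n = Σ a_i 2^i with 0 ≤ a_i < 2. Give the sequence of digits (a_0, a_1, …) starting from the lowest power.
(a_0, a_1, …) = (0, 1, 1, 1, 1, 0, 1, 0, 1, 0, 1, 0, 1)

Repeated division by 2 gives the digits low-to-high: 5470 = 1·2^1 + 1·2^2 + 1·2^3 + 1·2^4 + 1·2^6 + 1·2^8 + 1·2^10 + 1·2^12. Digit sequence: (0, 1, 1, 1, 1, 0, 1, 0, 1, 0, 1, 0, 1).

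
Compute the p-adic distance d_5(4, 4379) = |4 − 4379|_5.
d_5(4, 4379) = 1/625

Step 1 — x − y = 4 − 4379 = -4375. Step 2 — v_5(-4375) = 4 (factor: -4375 = −(5^4 · 7); the sign does not affect v_p). Step 3 — |x − y|_5 = 5^{-4} = 1/625.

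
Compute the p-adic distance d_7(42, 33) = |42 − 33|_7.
d_7(42, 33) = 1

Step 1 — x − y = 42 − 33 = 9. Step 2 — v_7(9) = 0 (factor: 9 = (7^0 · 9); the sign does not affect v_p). Step 3 — |x − y|_7 = 7^{0} = 1.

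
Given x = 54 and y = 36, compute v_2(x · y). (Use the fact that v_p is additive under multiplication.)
v_2(1944) = 3

v_p(x) = 1 (factor: 54 = 2^1 · 27); v_p(y) = 2 (factor: 36 = 2^2 · 9). Additivity: v_p(xy) = v_p(x) + v_p(y) = 1 + 2 = 3. (Direct check: xy = 1944 = 2^3 · (243).)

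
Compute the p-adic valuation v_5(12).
v_5(12) = 0

v_5(n) is the largest exponent k such that 5^k divides n. Factor out: 12 = 5^0 · 12. (Sign doesn't affect v_p.) So v_5(12) = 0.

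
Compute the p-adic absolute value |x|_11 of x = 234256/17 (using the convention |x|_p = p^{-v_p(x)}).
|234256/17|_11 = 1/14641

Step 1 — compute v_11(x) by factoring powers of 11 out of the numerator and denominator: v_11(234256/17) = 4. Step 2 — apply |x|_p = p^{-v_p(x)} = 11^{-4} = 1/14641.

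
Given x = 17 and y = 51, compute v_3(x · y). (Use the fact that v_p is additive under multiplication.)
v_3(867) = 1

v_p(x) = 0 (factor: 17 = 3^0 · 17); v_p(y) = 1 (factor: 51 = 3^1 · 17). Additivity: v_p(xy) = v_p(x) + v_p(y) = 0 + 1 = 1. (Direct check: xy = 867 = 3^1 · (289).)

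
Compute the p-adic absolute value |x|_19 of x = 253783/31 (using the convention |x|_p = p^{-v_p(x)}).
|253783/31|_19 = 1/6859

Step 1 — compute v_19(x) by factoring powers of 19 out of the numerator and denominator: v_19(253783/31) = 3. Step 2 — apply |x|_p = p^{-v_p(x)} = 19^{-3} = 1/6859.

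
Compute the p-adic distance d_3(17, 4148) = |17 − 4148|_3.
d_3(17, 4148) = 1/243

Step 1 — x − y = 17 − 4148 = -4131. Step 2 — v_3(-4131) = 5 (factor: -4131 = −(3^5 · 17); the sign does not affect v_p). Step 3 — |x − y|_3 = 3^{-5} = 1/243.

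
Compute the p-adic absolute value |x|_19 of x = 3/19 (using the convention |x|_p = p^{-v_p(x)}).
|3/19|_19 = 19

Step 1 — compute v_19(x) by factoring powers of 19 out of the numerator and denominator: v_19(3/19) = -1. Step 2 — apply |x|_p = p^{-v_p(x)} = 19^{1} = 19.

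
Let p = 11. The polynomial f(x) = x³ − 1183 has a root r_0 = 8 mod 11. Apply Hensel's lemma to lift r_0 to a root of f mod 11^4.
r_3 = 10887 (mod 14641)

Hensel: r_{i+1} = r_i − f(r_i)/f′(r_i) mod 11^{i+2}, where f′(x) = 3x². Iterate:
  r_0 = 8 (mod 11)
  r_1 = 118 (mod 121)
  r_2 = 239 (mod 1331)
  r_3 = 10887 (mod 14641)
Final: r = 10887 with f(r) ≡ 0 mod 11^4.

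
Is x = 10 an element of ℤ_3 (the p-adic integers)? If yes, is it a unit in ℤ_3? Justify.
x ∈ ℤ_3^× (unit); v_3(x) = 0

ℤ_3 = {x ∈ ℚ_3 : v_3(x) ≥ 0} and ℤ_3^× = {x ∈ ℤ_3 : v_3(x) = 0}. Here v_3(10) = v_3(num) − v_3(den) = 0; compare against these criteria.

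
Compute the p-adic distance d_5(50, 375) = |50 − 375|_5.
d_5(50, 375) = 1/25

Step 1 — x − y = 50 − 375 = -325. Step 2 — v_5(-325) = 2 (factor: -325 = −(5^2 · 13); the sign does not affect v_p). Step 3 — |x − y|_5 = 5^{-2} = 1/25.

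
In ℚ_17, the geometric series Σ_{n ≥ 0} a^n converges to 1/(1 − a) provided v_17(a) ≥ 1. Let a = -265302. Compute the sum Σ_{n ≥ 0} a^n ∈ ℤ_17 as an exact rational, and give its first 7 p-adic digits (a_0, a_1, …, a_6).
Σ a^n = 1/(1 − a) = 1/265303;  first 7 digits = (1, 0, 0, 14, 13, 16, 8)

v_17(a) = 3 ≥ 1, so the series converges in ℤ_17 to 1/(1 − a) = 1/(1 − (-265302)) = 1/265303. Expand this rational in ℤ_17: compute digits iteratively via d_i = x_i mod 17, x_{i+1} = (x_i − d_i)/17. The first 7 digits are (1, 0, 0, 14, 13, 16, 8).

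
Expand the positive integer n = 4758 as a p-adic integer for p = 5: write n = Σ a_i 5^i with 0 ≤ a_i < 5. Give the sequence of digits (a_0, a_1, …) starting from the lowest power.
(a_0, a_1, …) = (3, 1, 0, 3, 2, 1)

Repeated division by 5 gives the digits low-to-high: 4758 = 3 + 1·5^1 + 3·5^3 + 2·5^4 + 1·5^5. Digit sequence: (3, 1, 0, 3, 2, 1).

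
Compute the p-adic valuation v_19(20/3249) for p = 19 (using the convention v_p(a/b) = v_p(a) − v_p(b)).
v_19(20/3249) = -2

Factor powers of 19 from the numerator and denominator of the reduced fraction: 20 = 19^0 · 20 and 3249 = 19^2 · 9. Apply v_p(a/b) = v_p(a) − v_p(b): v_19(20/3249) = 0 − 2 = -2.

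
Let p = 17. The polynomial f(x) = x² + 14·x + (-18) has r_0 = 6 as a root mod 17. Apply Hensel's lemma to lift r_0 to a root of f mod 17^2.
r_1 = 91 (mod 289)

Hensel: r_{i+1} = r_i − f(r_i)·(f′(r_i))^{-1} mod 17^{i+2}, f′(x) = 2x + 14. Iterate:
  r_0 = 6 (mod 17)
  r_1 = 91 (mod 289)
Final: r = 91 satisfies f(r) ≡ 0 mod 17^2.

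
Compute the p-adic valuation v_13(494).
v_13(494) = 1

v_13(n) is the largest exponent k such that 13^k divides n. Factor out: 494 = 13^1 · 38. (Sign doesn't affect v_p.) So v_13(494) = 1.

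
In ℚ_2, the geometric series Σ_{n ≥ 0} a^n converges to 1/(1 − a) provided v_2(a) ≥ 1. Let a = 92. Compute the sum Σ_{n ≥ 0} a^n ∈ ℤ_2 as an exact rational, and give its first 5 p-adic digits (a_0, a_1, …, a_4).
Σ a^n = 1/(1 − a) = -1/91;  first 5 digits = (1, 0, 1, 1, 0)

v_2(a) = 2 ≥ 1, so the series converges in ℤ_2 to 1/(1 − a) = 1/(1 − 92) = -1/91. Expand this rational in ℤ_2: compute digits iteratively via d_i = x_i mod 2, x_{i+1} = (x_i − d_i)/2. The first 5 digits are (1, 0, 1, 1, 0).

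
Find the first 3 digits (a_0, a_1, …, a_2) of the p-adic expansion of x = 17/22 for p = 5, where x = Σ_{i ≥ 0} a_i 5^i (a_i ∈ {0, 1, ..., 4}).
(a_0, …, a_2) = (1, 2, 3)

v_5(17/22) = 0 (numerator and denominator both coprime to 5), so x ∈ ℤ_5^×. Compute digits iteratively via a_i = x_i mod 5, x_{i+1} = (x_i − a_i)/5, with x_0 = x:
  x_0 = 17/22;  a_0 = 1;  x_1 = (x_0 − 1)/5 = -1/22
  x_1 = -1/22;  a_1 = 2;  x_2 = (x_1 − 2)/5 = -9/22
  x_2 = -9/22;  a_2 = 3;  x_3 = (x_2 − 3)/5 = -15/22
Digits: (1, 2, 3).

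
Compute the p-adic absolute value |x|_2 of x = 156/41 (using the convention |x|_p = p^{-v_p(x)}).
|156/41|_2 = 1/4

Step 1 — compute v_2(x) by factoring powers of 2 out of the numerator and denominator: v_2(156/41) = 2. Step 2 — apply |x|_p = p^{-v_p(x)} = 2^{-2} = 1/4.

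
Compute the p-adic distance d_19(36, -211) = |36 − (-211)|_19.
d_19(36, -211) = 1/19

Step 1 — x − y = 36 − (-211) = 247. Step 2 — v_19(247) = 1 (factor: 247 = (19^1 · 13); the sign does not affect v_p). Step 3 — |x − y|_19 = 19^{-1} = 1/19.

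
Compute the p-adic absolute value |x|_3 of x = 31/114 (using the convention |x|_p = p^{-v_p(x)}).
|31/114|_3 = 3

Step 1 — compute v_3(x) by factoring powers of 3 out of the numerator and denominator: v_3(31/114) = -1. Step 2 — apply |x|_p = p^{-v_p(x)} = 3^{1} = 3.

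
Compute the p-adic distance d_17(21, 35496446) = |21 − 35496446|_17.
d_17(21, 35496446) = 1/1419857

Step 1 — x − y = 21 − 35496446 = -35496425. Step 2 — v_17(-35496425) = 5 (factor: -35496425 = −(17^5 · 25); the sign does not affect v_p). Step 3 — |x − y|_17 = 17^{-5} = 1/1419857.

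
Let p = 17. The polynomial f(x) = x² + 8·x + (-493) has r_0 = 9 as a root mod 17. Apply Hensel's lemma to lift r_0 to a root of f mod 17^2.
r_1 = 111 (mod 289)

Hensel: r_{i+1} = r_i − f(r_i)·(f′(r_i))^{-1} mod 17^{i+2}, f′(x) = 2x + 8. Iterate:
  r_0 = 9 (mod 17)
  r_1 = 111 (mod 289)
Final: r = 111 satisfies f(r) ≡ 0 mod 17^2.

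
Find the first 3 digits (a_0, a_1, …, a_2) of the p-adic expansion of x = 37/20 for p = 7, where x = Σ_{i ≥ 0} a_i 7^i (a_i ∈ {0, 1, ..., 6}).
(a_0, …, a_2) = (5, 2, 0)

v_7(37/20) = 0 (numerator and denominator both coprime to 7), so x ∈ ℤ_7^×. Compute digits iteratively via a_i = x_i mod 7, x_{i+1} = (x_i − a_i)/7, with x_0 = x:
  x_0 = 37/20;  a_0 = 5;  x_1 = (x_0 − 5)/7 = -9/20
  x_1 = -9/20;  a_1 = 2;  x_2 = (x_1 − 2)/7 = -7/20
  x_2 = -7/20;  a_2 = 0;  x_3 = (x_2 − 0)/7 = -1/20
Digits: (5, 2, 0).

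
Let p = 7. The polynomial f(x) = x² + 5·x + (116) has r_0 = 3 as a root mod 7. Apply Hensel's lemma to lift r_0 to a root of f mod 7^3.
r_2 = 66 (mod 343)

Hensel: r_{i+1} = r_i − f(r_i)·(f′(r_i))^{-1} mod 7^{i+2}, f′(x) = 2x + 5. Iterate:
  r_0 = 3 (mod 7)
  r_1 = 17 (mod 49)
  r_2 = 66 (mod 343)
Final: r = 66 satisfies f(r) ≡ 0 mod 7^3.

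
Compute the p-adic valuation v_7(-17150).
v_7(-17150) = 3

v_7(n) is the largest exponent k such that 7^k divides n. Factor out: -17150 = -7^3 · 50. (Sign doesn't affect v_p.) So v_7(-17150) = 3.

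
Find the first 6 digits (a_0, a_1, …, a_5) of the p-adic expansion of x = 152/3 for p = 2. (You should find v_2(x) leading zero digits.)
(a_0, …, a_5) = (0, 0, 0, 1, 0, 0)

v_2(152/3) = 3, so a_0 = ... = a_2 = 0. Factor out: x = 2^3 · u with u = 19/3 a unit in ℤ_2. Expand u iteratively via a_{v+i} = u_i mod 2, u_{i+1} = (u_i − a_{v+i})/2:
  u_0 = 19/3;  a_3 = 1;  u_1 = (u_0 − 1)/2 = 8/3
  u_1 = 8/3;  a_4 = 0;  u_2 = (u_1 − 0)/2 = 4/3
  u_2 = 4/3;  a_5 = 0;  u_3 = (u_2 − 0)/2 = 2/3
Digits: (0, 0, 0, 1, 0, 0).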